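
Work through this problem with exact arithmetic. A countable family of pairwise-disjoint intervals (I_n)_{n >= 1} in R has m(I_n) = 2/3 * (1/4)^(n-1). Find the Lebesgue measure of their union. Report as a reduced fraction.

By countable additivity of the Lebesgue measure on pairwise disjoint measurable sets,
  m(union_{n >= 1} I_n) = sum_{n >= 1} m(I_n) = sum_{n >= 1} a * r^(n-1),
  with a = 2/3 and r = 1/4.
Since 0 < r = 1/4 < 1, the geometric series converges:
  sum_{n >= 1} a * r^(n-1) = a / (1 - r).
  = 2/3 / (1 - 1/4)
  = 2/3 / (3/4)
  = 8/9.

8/9


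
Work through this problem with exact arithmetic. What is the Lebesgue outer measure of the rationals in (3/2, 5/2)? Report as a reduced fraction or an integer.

E = Q cap (3/2, 5/2) is a subset of Q, which is countable. Enumerate Q = {q_1, q_2, ...}; for any eps > 0, cover q_k by the open interval (q_k - eps/2^(k+1), q_k + eps/2^(k+1)), of length eps/2^k. The total cover length is sum_{k>=1} eps/2^k = eps. Hence m*(E) <= m*(Q) <= eps for every eps > 0, and since outer measure is non-negative, m*(E) = 0.

0


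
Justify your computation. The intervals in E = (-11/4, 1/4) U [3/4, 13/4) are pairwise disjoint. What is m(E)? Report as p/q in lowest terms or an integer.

For pairwise disjoint intervals, m(union_i I_i) = sum_i m(I_i),
and m is invariant under swapping open/closed endpoints (single points have measure 0).
So m(E) = sum_i (b_i - a_i).
  I_1 has length 1/4 - (-11/4) = 3.
  I_2 has length 13/4 - 3/4 = 5/2.
Summing:
  m(E) = 3 + 5/2 = 11/2.

11/2


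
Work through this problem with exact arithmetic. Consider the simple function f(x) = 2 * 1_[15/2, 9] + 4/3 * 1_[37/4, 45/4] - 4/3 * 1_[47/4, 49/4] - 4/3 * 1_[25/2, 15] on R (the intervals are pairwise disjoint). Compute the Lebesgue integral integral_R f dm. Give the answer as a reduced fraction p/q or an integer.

For a simple function f = sum_i c_i * 1_{A_i} with disjoint A_i,
  integral f dm = sum_i c_i * m(A_i).
Lengths of the A_i:
  m(A_1) = 9 - 15/2 = 3/2.
  m(A_2) = 45/4 - 37/4 = 2.
  m(A_3) = 49/4 - 47/4 = 1/2.
  m(A_4) = 15 - 25/2 = 5/2.
Contributions c_i * m(A_i):
  (2) * (3/2) = 3.
  (4/3) * (2) = 8/3.
  (-4/3) * (1/2) = -2/3.
  (-4/3) * (5/2) = -10/3.
Total: 3 + 8/3 - 2/3 - 10/3 = 5/3.

5/3


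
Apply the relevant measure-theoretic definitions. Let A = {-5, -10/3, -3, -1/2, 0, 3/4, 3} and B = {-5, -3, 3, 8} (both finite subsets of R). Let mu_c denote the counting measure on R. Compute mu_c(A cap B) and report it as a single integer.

Counting measure on a finite set equals cardinality. mu_c(A cap B) = |A cap B| (elements appearing in both).
Enumerating the elements of A that also lie in B gives 3 element(s).
So mu_c(A cap B) = 3.

3


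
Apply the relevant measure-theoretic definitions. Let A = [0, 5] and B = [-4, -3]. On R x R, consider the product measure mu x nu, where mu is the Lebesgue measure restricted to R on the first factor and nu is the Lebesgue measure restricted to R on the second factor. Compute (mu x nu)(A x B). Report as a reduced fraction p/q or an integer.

For a measurable rectangle A x B, the product measure satisfies
  (mu x nu)(A x B) = mu(A) * nu(B).
  mu(A) = 5.
  nu(B) = 1.
  (mu x nu)(A x B) = 5 * 1 = 5.

5


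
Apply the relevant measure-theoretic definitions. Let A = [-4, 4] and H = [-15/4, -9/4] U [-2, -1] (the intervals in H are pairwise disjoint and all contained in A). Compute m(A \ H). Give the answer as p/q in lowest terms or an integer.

The ambient interval has length m(A) = 4 - (-4) = 8.
Since the holes are disjoint and sit inside A, by finite additivity
  m(H) = sum_i (b_i - a_i), and m(A \ H) = m(A) - m(H).
Computing the hole measures:
  m(H_1) = -9/4 - (-15/4) = 3/2.
  m(H_2) = -1 - (-2) = 1.
Summed: m(H) = 3/2 + 1 = 5/2.
So m(A \ H) = 8 - 5/2 = 11/2.

11/2


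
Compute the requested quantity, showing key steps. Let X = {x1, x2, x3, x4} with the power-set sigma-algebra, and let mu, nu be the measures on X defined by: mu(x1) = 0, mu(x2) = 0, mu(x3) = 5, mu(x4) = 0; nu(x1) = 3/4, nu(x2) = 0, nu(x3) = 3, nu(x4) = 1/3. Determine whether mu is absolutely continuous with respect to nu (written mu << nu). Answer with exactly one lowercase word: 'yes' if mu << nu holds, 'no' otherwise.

mu << nu means: every nu-null measurable set is also mu-null; equivalently, for every atom x, if nu({x}) = 0 then mu({x}) = 0.
Checking each atom:
  x1: nu = 3/4 > 0 -> no constraint.
  x2: nu = 0, mu = 0 -> consistent with mu << nu.
  x3: nu = 3 > 0 -> no constraint.
  x4: nu = 1/3 > 0 -> no constraint.
No atom violates the condition. Therefore mu << nu.

yes


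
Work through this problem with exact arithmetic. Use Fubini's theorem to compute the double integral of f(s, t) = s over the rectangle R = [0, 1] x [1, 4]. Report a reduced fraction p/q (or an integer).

f(s, t) is a tensor product of a function of s and a function of t, and both factors are bounded continuous (hence Lebesgue integrable) on the rectangle, so Fubini's theorem applies:
  integral_R f d(m x m) = (integral_a1^b1 s ds) * (integral_a2^b2 1 dt).
Inner integral in s: integral_{0}^{1} s ds = (1^2 - 0^2)/2
  = 1/2.
Inner integral in t: integral_{1}^{4} 1 dt = (4^1 - 1^1)/1
  = 3.
Product: (1/2) * (3) = 3/2.

3/2


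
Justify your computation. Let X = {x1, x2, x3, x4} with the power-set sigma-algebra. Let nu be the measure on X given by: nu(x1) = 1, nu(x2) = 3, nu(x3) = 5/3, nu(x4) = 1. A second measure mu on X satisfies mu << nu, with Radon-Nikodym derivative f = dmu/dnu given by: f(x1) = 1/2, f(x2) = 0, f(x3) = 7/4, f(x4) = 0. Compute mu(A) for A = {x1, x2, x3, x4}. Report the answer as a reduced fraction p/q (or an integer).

By the defining property of the Radon-Nikodym derivative, for every measurable set A,
  mu(A) = integral_A f dnu.
Since nu is a discrete measure concentrated on the atoms of X, the integral over A reduces to the sum
  mu(A) = sum_{x in A} f(x) * nu({x}).
Computing each term:
  x1: f(x1) * nu(x1) = 1/2 * 1 = 1/2.
  x2: f(x2) * nu(x2) = 0 * 3 = 0.
  x3: f(x3) * nu(x3) = 7/4 * 5/3 = 35/12.
  x4: f(x4) * nu(x4) = 0 * 1 = 0.
Summing: mu(A) = 1/2 + 0 + 35/12 + 0 = 41/12.

41/12


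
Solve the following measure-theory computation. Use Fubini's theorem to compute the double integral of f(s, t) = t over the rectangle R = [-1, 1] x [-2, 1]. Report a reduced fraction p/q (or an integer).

f(s, t) is a tensor product of a function of s and a function of t, and both factors are bounded continuous (hence Lebesgue integrable) on the rectangle, so Fubini's theorem applies:
  integral_R f d(m x m) = (integral_a1^b1 1 ds) * (integral_a2^b2 t dt).
Inner integral in s: integral_{-1}^{1} 1 ds = (1^1 - (-1)^1)/1
  = 2.
Inner integral in t: integral_{-2}^{1} t dt = (1^2 - (-2)^2)/2
  = -3/2.
Product: (2) * (-3/2) = -3.

-3


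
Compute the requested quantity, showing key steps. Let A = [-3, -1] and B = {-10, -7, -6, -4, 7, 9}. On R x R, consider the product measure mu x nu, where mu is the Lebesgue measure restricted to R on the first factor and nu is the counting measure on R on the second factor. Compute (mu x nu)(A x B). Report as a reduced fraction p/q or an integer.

For a measurable rectangle A x B, the product measure satisfies
  (mu x nu)(A x B) = mu(A) * nu(B).
  mu(A) = 2.
  nu(B) = 6.
  (mu x nu)(A x B) = 2 * 6 = 12.

12


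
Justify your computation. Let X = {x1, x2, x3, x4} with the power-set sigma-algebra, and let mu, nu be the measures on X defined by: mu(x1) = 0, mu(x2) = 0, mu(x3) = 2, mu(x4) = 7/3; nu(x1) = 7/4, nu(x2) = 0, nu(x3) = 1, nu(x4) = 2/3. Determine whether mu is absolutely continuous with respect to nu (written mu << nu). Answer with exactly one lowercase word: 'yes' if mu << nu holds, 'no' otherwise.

mu << nu means: every nu-null measurable set is also mu-null; equivalently, for every atom x, if nu({x}) = 0 then mu({x}) = 0.
Checking each atom:
  x1: nu = 7/4 > 0 -> no constraint.
  x2: nu = 0, mu = 0 -> consistent with mu << nu.
  x3: nu = 1 > 0 -> no constraint.
  x4: nu = 2/3 > 0 -> no constraint.
No atom violates the condition. Therefore mu << nu.

yes


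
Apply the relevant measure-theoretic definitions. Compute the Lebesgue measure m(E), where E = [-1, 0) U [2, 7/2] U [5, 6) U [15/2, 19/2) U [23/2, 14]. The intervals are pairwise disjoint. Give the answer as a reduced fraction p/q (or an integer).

For pairwise disjoint intervals, m(union_i I_i) = sum_i m(I_i),
and m is invariant under swapping open/closed endpoints (single points have measure 0).
So m(E) = sum_i (b_i - a_i).
  I_1 has length 0 - (-1) = 1.
  I_2 has length 7/2 - 2 = 3/2.
  I_3 has length 6 - 5 = 1.
  I_4 has length 19/2 - 15/2 = 2.
  I_5 has length 14 - 23/2 = 5/2.
Summing:
  m(E) = 1 + 3/2 + 1 + 2 + 5/2 = 8.

8


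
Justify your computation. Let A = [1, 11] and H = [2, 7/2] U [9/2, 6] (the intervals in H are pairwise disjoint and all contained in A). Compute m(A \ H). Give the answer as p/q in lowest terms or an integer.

The ambient interval has length m(A) = 11 - 1 = 10.
Since the holes are disjoint and sit inside A, by finite additivity
  m(H) = sum_i (b_i - a_i), and m(A \ H) = m(A) - m(H).
Computing the hole measures:
  m(H_1) = 7/2 - 2 = 3/2.
  m(H_2) = 6 - 9/2 = 3/2.
Summed: m(H) = 3/2 + 3/2 = 3.
So m(A \ H) = 10 - 3 = 7.

7


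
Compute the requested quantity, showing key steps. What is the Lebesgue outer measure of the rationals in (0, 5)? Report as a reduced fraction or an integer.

Q cap (0, 5) is countable; list its elements as q_1, q_2, ... . Fix eps > 0 and cover the k-th point by an interval of length eps * 2^(-k). The cover has total length eps * sum_{k>=1} 2^(-k) = eps, so by definition of outer measure m*(Q cap (0, 5)) <= eps. Since eps was arbitrary and m* >= 0, the outer measure is 0.

0


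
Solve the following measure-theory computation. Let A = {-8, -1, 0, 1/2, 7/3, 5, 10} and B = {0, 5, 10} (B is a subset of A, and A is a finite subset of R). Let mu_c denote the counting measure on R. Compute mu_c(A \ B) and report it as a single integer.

Counting measure assigns mu_c(E) = |E| (number of elements) when E is finite. For B subset A, A \ B is the set of elements of A not in B, so |A \ B| = |A| - |B|.
|A| = 7, |B| = 3, so mu_c(A \ B) = 7 - 3 = 4.

4


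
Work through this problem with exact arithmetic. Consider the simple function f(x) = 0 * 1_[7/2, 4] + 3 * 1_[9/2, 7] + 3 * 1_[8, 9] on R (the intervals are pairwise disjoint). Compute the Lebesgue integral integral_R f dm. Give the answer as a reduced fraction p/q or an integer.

For a simple function f = sum_i c_i * 1_{A_i} with disjoint A_i,
  integral f dm = sum_i c_i * m(A_i).
Lengths of the A_i:
  m(A_1) = 4 - 7/2 = 1/2.
  m(A_2) = 7 - 9/2 = 5/2.
  m(A_3) = 9 - 8 = 1.
Contributions c_i * m(A_i):
  (0) * (1/2) = 0.
  (3) * (5/2) = 15/2.
  (3) * (1) = 3.
Total: 0 + 15/2 + 3 = 21/2.

21/2


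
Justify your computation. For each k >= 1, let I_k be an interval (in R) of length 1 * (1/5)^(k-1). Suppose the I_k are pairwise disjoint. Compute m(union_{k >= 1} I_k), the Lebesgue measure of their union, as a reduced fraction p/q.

By countable additivity of the Lebesgue measure on pairwise disjoint measurable sets,
  m(union_{k >= 1} I_k) = sum_{k >= 1} m(I_k) = sum_{k >= 1} a * r^(k-1),
  with a = 1 and r = 1/5.
Since 0 < r = 1/5 < 1, the geometric series converges:
  sum_{k >= 1} a * r^(k-1) = a / (1 - r).
  = 1 / (1 - 1/5)
  = 1 / (4/5)
  = 5/4.

5/4


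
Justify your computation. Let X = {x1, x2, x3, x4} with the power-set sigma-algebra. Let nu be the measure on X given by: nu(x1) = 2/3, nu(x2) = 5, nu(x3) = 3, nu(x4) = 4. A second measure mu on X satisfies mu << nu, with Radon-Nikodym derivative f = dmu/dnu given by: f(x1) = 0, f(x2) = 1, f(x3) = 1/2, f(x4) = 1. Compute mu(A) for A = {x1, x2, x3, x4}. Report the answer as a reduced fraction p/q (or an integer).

By the defining property of the Radon-Nikodym derivative, for every measurable set A,
  mu(A) = integral_A f dnu.
Since nu is a discrete measure concentrated on the atoms of X, the integral over A reduces to the sum
  mu(A) = sum_{x in A} f(x) * nu({x}).
Computing each term:
  x1: f(x1) * nu(x1) = 0 * 2/3 = 0.
  x2: f(x2) * nu(x2) = 1 * 5 = 5.
  x3: f(x3) * nu(x3) = 1/2 * 3 = 3/2.
  x4: f(x4) * nu(x4) = 1 * 4 = 4.
Summing: mu(A) = 0 + 5 + 3/2 + 4 = 21/2.

21/2


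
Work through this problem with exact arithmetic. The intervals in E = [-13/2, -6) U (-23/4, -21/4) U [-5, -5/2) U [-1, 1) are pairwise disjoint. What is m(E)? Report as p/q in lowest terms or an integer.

For pairwise disjoint intervals, m(union_i I_i) = sum_i m(I_i),
and m is invariant under swapping open/closed endpoints (single points have measure 0).
So m(E) = sum_i (b_i - a_i).
  I_1 has length -6 - (-13/2) = 1/2.
  I_2 has length -21/4 - (-23/4) = 1/2.
  I_3 has length -5/2 - (-5) = 5/2.
  I_4 has length 1 - (-1) = 2.
Summing:
  m(E) = 1/2 + 1/2 + 5/2 + 2 = 11/2.

11/2


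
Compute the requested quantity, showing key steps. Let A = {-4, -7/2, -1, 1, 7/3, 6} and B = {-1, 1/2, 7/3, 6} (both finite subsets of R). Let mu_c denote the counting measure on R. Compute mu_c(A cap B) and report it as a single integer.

Counting measure on a finite set equals cardinality. mu_c(A cap B) = |A cap B| (elements appearing in both).
Enumerating the elements of A that also lie in B gives 3 element(s).
So mu_c(A cap B) = 3.

3


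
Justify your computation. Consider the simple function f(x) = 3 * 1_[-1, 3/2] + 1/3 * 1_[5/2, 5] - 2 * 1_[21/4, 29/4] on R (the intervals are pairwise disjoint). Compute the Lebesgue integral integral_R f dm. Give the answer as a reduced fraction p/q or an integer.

For a simple function f = sum_i c_i * 1_{A_i} with disjoint A_i,
  integral f dm = sum_i c_i * m(A_i).
Lengths of the A_i:
  m(A_1) = 3/2 - (-1) = 5/2.
  m(A_2) = 5 - 5/2 = 5/2.
  m(A_3) = 29/4 - 21/4 = 2.
Contributions c_i * m(A_i):
  (3) * (5/2) = 15/2.
  (1/3) * (5/2) = 5/6.
  (-2) * (2) = -4.
Total: 15/2 + 5/6 - 4 = 13/3.

13/3


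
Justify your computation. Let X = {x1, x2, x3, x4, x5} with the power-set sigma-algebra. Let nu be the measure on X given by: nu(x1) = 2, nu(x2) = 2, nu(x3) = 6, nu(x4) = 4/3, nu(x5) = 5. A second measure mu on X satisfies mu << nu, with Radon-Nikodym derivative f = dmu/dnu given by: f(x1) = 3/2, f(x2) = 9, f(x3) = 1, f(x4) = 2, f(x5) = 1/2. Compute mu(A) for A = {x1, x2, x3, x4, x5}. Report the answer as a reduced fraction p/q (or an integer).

By the defining property of the Radon-Nikodym derivative, for every measurable set A,
  mu(A) = integral_A f dnu.
Since nu is a discrete measure concentrated on the atoms of X, the integral over A reduces to the sum
  mu(A) = sum_{x in A} f(x) * nu({x}).
Computing each term:
  x1: f(x1) * nu(x1) = 3/2 * 2 = 3.
  x2: f(x2) * nu(x2) = 9 * 2 = 18.
  x3: f(x3) * nu(x3) = 1 * 6 = 6.
  x4: f(x4) * nu(x4) = 2 * 4/3 = 8/3.
  x5: f(x5) * nu(x5) = 1/2 * 5 = 5/2.
Summing: mu(A) = 3 + 18 + 6 + 8/3 + 5/2 = 193/6.

193/6


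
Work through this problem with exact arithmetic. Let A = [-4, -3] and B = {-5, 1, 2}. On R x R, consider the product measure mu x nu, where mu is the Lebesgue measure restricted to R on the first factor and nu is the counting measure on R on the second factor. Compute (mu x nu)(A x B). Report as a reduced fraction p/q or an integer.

For a measurable rectangle A x B, the product measure satisfies
  (mu x nu)(A x B) = mu(A) * nu(B).
  mu(A) = 1.
  nu(B) = 3.
  (mu x nu)(A x B) = 1 * 3 = 3.

3


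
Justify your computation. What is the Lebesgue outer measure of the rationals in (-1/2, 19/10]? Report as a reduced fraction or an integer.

Q cap (-1/2, 19/10] is countable; list its elements as q_1, q_2, ... . Fix eps > 0 and cover the k-th point by an interval of length eps * 2^(-k). The cover has total length eps * sum_{k>=1} 2^(-k) = eps, so by definition of outer measure m*(Q cap (-1/2, 19/10]) <= eps. Since eps was arbitrary and m* >= 0, the outer measure is 0.

0


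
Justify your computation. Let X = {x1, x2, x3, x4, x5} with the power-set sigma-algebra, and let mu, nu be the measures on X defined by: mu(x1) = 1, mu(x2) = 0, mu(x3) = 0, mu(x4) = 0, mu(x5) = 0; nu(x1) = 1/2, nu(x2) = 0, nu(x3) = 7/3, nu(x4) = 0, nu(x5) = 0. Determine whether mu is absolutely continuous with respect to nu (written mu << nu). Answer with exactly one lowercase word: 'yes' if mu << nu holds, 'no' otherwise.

mu << nu means: every nu-null measurable set is also mu-null; equivalently, for every atom x, if nu({x}) = 0 then mu({x}) = 0.
Checking each atom:
  x1: nu = 1/2 > 0 -> no constraint.
  x2: nu = 0, mu = 0 -> consistent with mu << nu.
  x3: nu = 7/3 > 0 -> no constraint.
  x4: nu = 0, mu = 0 -> consistent with mu << nu.
  x5: nu = 0, mu = 0 -> consistent with mu << nu.
No atom violates the condition. Therefore mu << nu.

yes


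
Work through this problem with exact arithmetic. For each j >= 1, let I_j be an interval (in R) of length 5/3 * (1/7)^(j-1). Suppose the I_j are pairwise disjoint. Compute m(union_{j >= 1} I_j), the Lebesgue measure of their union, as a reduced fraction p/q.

By countable additivity of the Lebesgue measure on pairwise disjoint measurable sets,
  m(union_{j >= 1} I_j) = sum_{j >= 1} m(I_j) = sum_{j >= 1} a * r^(j-1),
  with a = 5/3 and r = 1/7.
Since 0 < r = 1/7 < 1, the geometric series converges:
  sum_{j >= 1} a * r^(j-1) = a / (1 - r).
  = 5/3 / (1 - 1/7)
  = 5/3 / (6/7)
  = 35/18.

35/18


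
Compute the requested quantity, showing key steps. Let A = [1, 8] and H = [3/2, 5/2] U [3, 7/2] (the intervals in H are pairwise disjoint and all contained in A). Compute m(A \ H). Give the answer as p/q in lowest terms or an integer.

The ambient interval has length m(A) = 8 - 1 = 7.
Since the holes are disjoint and sit inside A, by finite additivity
  m(H) = sum_i (b_i - a_i), and m(A \ H) = m(A) - m(H).
Computing the hole measures:
  m(H_1) = 5/2 - 3/2 = 1.
  m(H_2) = 7/2 - 3 = 1/2.
Summed: m(H) = 1 + 1/2 = 3/2.
So m(A \ H) = 7 - 3/2 = 11/2.

11/2


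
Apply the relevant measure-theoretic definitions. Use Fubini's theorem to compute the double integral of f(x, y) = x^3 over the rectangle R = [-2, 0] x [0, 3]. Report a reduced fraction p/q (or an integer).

f(x, y) is a tensor product of a function of x and a function of y, and both factors are bounded continuous (hence Lebesgue integrable) on the rectangle, so Fubini's theorem applies:
  integral_R f d(m x m) = (integral_a1^b1 x^3 dx) * (integral_a2^b2 1 dy).
Inner integral in x: integral_{-2}^{0} x^3 dx = (0^4 - (-2)^4)/4
  = -4.
Inner integral in y: integral_{0}^{3} 1 dy = (3^1 - 0^1)/1
  = 3.
Product: (-4) * (3) = -12.

-12


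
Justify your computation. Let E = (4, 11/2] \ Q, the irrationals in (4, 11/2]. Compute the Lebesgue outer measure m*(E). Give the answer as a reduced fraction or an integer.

The interval I = (4, 11/2] has m(I) = 11/2 - 4 = 3/2 (endpoints are measure-zero, so open/closed/half-open agree). Write I = (I cap Q) u (I \ Q). The rationals in I are countable, so m*(I cap Q) = 0 (cover each rational by intervals whose total length is arbitrarily small). By countable subadditivity m*(I) <= m*(I cap Q) + m*(I \ Q), hence m*(I \ Q) >= m(I) = 3/2. The reverse inequality m*(I \ Q) <= m*(I) = 3/2 is trivial since (I \ Q) is a subset of I. Therefore m*(I \ Q) = 3/2.

3/2


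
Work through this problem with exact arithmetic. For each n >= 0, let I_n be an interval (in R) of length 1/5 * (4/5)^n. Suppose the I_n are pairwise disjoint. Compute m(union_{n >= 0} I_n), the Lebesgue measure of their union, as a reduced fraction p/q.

By countable additivity of the Lebesgue measure on pairwise disjoint measurable sets,
  m(union_{n >= 0} I_n) = sum_{n >= 0} m(I_n) = sum_{n >= 0} a * r^n,
  with a = 1/5 and r = 4/5.
Since 0 < r = 4/5 < 1, the geometric series converges:
  sum_{n >= 0} a * r^n = a / (1 - r).
  = 1/5 / (1 - 4/5)
  = 1/5 / (1/5)
  = 1.

1


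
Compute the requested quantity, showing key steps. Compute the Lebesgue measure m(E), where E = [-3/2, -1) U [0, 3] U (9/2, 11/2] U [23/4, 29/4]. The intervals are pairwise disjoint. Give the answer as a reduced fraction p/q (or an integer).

For pairwise disjoint intervals, m(union_i I_i) = sum_i m(I_i),
and m is invariant under swapping open/closed endpoints (single points have measure 0).
So m(E) = sum_i (b_i - a_i).
  I_1 has length -1 - (-3/2) = 1/2.
  I_2 has length 3 - 0 = 3.
  I_3 has length 11/2 - 9/2 = 1.
  I_4 has length 29/4 - 23/4 = 3/2.
Summing:
  m(E) = 1/2 + 3 + 1 + 3/2 = 6.

6


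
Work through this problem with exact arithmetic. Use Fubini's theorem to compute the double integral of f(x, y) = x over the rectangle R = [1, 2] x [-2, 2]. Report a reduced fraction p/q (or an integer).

f(x, y) is a tensor product of a function of x and a function of y, and both factors are bounded continuous (hence Lebesgue integrable) on the rectangle, so Fubini's theorem applies:
  integral_R f d(m x m) = (integral_a1^b1 x dx) * (integral_a2^b2 1 dy).
Inner integral in x: integral_{1}^{2} x dx = (2^2 - 1^2)/2
  = 3/2.
Inner integral in y: integral_{-2}^{2} 1 dy = (2^1 - (-2)^1)/1
  = 4.
Product: (3/2) * (4) = 6.

6


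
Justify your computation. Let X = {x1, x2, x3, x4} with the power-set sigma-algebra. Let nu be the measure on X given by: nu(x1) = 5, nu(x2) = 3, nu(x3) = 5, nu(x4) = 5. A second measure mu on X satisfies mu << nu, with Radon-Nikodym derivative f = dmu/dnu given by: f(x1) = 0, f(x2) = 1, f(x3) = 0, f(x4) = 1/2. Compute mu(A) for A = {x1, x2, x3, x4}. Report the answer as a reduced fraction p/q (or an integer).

By the defining property of the Radon-Nikodym derivative, for every measurable set A,
  mu(A) = integral_A f dnu.
Since nu is a discrete measure concentrated on the atoms of X, the integral over A reduces to the sum
  mu(A) = sum_{x in A} f(x) * nu({x}).
Computing each term:
  x1: f(x1) * nu(x1) = 0 * 5 = 0.
  x2: f(x2) * nu(x2) = 1 * 3 = 3.
  x3: f(x3) * nu(x3) = 0 * 5 = 0.
  x4: f(x4) * nu(x4) = 1/2 * 5 = 5/2.
Summing: mu(A) = 0 + 3 + 0 + 5/2 = 11/2.

11/2


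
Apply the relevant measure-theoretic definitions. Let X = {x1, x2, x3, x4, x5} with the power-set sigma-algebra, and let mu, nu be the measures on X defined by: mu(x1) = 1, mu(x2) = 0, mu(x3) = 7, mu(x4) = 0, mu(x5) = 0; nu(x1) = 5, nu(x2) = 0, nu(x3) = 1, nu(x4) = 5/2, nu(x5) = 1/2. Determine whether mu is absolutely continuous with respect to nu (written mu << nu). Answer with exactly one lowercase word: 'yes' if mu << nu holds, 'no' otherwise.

mu << nu means: every nu-null measurable set is also mu-null; equivalently, for every atom x, if nu({x}) = 0 then mu({x}) = 0.
Checking each atom:
  x1: nu = 5 > 0 -> no constraint.
  x2: nu = 0, mu = 0 -> consistent with mu << nu.
  x3: nu = 1 > 0 -> no constraint.
  x4: nu = 5/2 > 0 -> no constraint.
  x5: nu = 1/2 > 0 -> no constraint.
No atom violates the condition. Therefore mu << nu.

yes


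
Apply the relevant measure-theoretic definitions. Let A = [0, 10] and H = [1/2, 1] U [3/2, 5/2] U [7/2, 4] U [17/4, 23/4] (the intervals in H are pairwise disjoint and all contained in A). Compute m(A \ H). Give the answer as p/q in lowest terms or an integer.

The ambient interval has length m(A) = 10 - 0 = 10.
Since the holes are disjoint and sit inside A, by finite additivity
  m(H) = sum_i (b_i - a_i), and m(A \ H) = m(A) - m(H).
Computing the hole measures:
  m(H_1) = 1 - 1/2 = 1/2.
  m(H_2) = 5/2 - 3/2 = 1.
  m(H_3) = 4 - 7/2 = 1/2.
  m(H_4) = 23/4 - 17/4 = 3/2.
Summed: m(H) = 1/2 + 1 + 1/2 + 3/2 = 7/2.
So m(A \ H) = 10 - 7/2 = 13/2.

13/2


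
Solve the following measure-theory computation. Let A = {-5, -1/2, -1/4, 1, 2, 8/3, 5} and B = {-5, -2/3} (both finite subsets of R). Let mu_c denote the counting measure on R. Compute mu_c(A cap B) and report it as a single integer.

Counting measure on a finite set equals cardinality. mu_c(A cap B) = |A cap B| (elements appearing in both).
Enumerating the elements of A that also lie in B gives 1 element(s).
So mu_c(A cap B) = 1.

1


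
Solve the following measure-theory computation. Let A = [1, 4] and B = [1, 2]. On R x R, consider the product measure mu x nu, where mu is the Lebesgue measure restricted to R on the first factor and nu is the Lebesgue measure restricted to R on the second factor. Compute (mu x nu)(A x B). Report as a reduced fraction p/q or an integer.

For a measurable rectangle A x B, the product measure satisfies
  (mu x nu)(A x B) = mu(A) * nu(B).
  mu(A) = 3.
  nu(B) = 1.
  (mu x nu)(A x B) = 3 * 1 = 3.

3


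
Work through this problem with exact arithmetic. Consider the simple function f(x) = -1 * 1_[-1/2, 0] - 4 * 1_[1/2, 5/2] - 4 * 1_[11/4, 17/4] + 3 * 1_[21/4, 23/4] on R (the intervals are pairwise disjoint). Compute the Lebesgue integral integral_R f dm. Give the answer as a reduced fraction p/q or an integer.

For a simple function f = sum_i c_i * 1_{A_i} with disjoint A_i,
  integral f dm = sum_i c_i * m(A_i).
Lengths of the A_i:
  m(A_1) = 0 - (-1/2) = 1/2.
  m(A_2) = 5/2 - 1/2 = 2.
  m(A_3) = 17/4 - 11/4 = 3/2.
  m(A_4) = 23/4 - 21/4 = 1/2.
Contributions c_i * m(A_i):
  (-1) * (1/2) = -1/2.
  (-4) * (2) = -8.
  (-4) * (3/2) = -6.
  (3) * (1/2) = 3/2.
Total: -1/2 - 8 - 6 + 3/2 = -13.

-13


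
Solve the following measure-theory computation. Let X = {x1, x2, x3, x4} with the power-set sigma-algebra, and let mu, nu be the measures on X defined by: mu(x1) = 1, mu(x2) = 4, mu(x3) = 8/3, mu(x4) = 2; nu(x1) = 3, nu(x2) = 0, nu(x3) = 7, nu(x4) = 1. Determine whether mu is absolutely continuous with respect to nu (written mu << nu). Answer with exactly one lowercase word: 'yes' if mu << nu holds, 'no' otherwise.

mu << nu means: every nu-null measurable set is also mu-null; equivalently, for every atom x, if nu({x}) = 0 then mu({x}) = 0.
Checking each atom:
  x1: nu = 3 > 0 -> no constraint.
  x2: nu = 0, mu = 4 > 0 -> violates mu << nu.
  x3: nu = 7 > 0 -> no constraint.
  x4: nu = 1 > 0 -> no constraint.
The atom(s) x2 violate the condition (nu = 0 but mu > 0). Therefore mu is NOT absolutely continuous w.r.t. nu.

no


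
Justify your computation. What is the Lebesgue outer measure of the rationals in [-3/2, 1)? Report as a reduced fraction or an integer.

Q cap [-3/2, 1) is countable; list its elements as q_1, q_2, ... . Fix eps > 0 and cover the k-th point by an interval of length eps * 2^(-k). The cover has total length eps * sum_{k>=1} 2^(-k) = eps, so by definition of outer measure m*(Q cap [-3/2, 1)) <= eps. Since eps was arbitrary and m* >= 0, the outer measure is 0.

0


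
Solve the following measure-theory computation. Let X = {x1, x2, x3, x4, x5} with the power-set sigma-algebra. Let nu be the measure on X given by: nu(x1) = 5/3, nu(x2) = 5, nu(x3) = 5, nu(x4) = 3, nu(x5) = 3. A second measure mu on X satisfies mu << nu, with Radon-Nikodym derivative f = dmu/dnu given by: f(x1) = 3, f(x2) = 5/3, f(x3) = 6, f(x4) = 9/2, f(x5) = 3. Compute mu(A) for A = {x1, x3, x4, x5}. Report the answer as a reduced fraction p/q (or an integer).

By the defining property of the Radon-Nikodym derivative, for every measurable set A,
  mu(A) = integral_A f dnu.
Since nu is a discrete measure concentrated on the atoms of X, the integral over A reduces to the sum
  mu(A) = sum_{x in A} f(x) * nu({x}).
Computing each term:
  x1: f(x1) * nu(x1) = 3 * 5/3 = 5.
  x3: f(x3) * nu(x3) = 6 * 5 = 30.
  x4: f(x4) * nu(x4) = 9/2 * 3 = 27/2.
  x5: f(x5) * nu(x5) = 3 * 3 = 9.
Summing: mu(A) = 5 + 30 + 27/2 + 9 = 115/2.

115/2


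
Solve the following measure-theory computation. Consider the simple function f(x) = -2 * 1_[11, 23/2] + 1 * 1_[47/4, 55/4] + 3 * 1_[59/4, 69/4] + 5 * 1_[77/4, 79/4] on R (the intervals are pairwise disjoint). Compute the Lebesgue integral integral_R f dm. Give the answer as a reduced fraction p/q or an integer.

For a simple function f = sum_i c_i * 1_{A_i} with disjoint A_i,
  integral f dm = sum_i c_i * m(A_i).
Lengths of the A_i:
  m(A_1) = 23/2 - 11 = 1/2.
  m(A_2) = 55/4 - 47/4 = 2.
  m(A_3) = 69/4 - 59/4 = 5/2.
  m(A_4) = 79/4 - 77/4 = 1/2.
Contributions c_i * m(A_i):
  (-2) * (1/2) = -1.
  (1) * (2) = 2.
  (3) * (5/2) = 15/2.
  (5) * (1/2) = 5/2.
Total: -1 + 2 + 15/2 + 5/2 = 11.

11


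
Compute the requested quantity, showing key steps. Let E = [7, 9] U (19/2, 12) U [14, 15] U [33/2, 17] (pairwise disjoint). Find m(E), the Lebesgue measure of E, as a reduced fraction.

For pairwise disjoint intervals, m(union_i I_i) = sum_i m(I_i),
and m is invariant under swapping open/closed endpoints (single points have measure 0).
So m(E) = sum_i (b_i - a_i).
  I_1 has length 9 - 7 = 2.
  I_2 has length 12 - 19/2 = 5/2.
  I_3 has length 15 - 14 = 1.
  I_4 has length 17 - 33/2 = 1/2.
Summing:
  m(E) = 2 + 5/2 + 1 + 1/2 = 6.

6


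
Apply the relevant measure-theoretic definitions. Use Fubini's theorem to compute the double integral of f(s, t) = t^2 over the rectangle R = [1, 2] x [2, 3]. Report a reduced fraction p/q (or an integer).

f(s, t) is a tensor product of a function of s and a function of t, and both factors are bounded continuous (hence Lebesgue integrable) on the rectangle, so Fubini's theorem applies:
  integral_R f d(m x m) = (integral_a1^b1 1 ds) * (integral_a2^b2 t^2 dt).
Inner integral in s: integral_{1}^{2} 1 ds = (2^1 - 1^1)/1
  = 1.
Inner integral in t: integral_{2}^{3} t^2 dt = (3^3 - 2^3)/3
  = 19/3.
Product: (1) * (19/3) = 19/3.

19/3


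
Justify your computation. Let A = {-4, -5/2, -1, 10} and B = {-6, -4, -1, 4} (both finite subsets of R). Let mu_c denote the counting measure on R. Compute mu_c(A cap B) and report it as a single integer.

Counting measure on a finite set equals cardinality. mu_c(A cap B) = |A cap B| (elements appearing in both).
Enumerating the elements of A that also lie in B gives 2 element(s).
So mu_c(A cap B) = 2.

2


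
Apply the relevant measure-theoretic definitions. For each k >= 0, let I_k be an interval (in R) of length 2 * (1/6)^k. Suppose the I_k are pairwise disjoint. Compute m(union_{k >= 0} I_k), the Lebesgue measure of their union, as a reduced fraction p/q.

By countable additivity of the Lebesgue measure on pairwise disjoint measurable sets,
  m(union_{k >= 0} I_k) = sum_{k >= 0} m(I_k) = sum_{k >= 0} a * r^k,
  with a = 2 and r = 1/6.
Since 0 < r = 1/6 < 1, the geometric series converges:
  sum_{k >= 0} a * r^k = a / (1 - r).
  = 2 / (1 - 1/6)
  = 2 / (5/6)
  = 12/5.

12/5


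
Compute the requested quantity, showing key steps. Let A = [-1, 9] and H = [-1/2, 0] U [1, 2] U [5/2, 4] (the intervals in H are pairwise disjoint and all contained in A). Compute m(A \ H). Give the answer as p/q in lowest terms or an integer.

The ambient interval has length m(A) = 9 - (-1) = 10.
Since the holes are disjoint and sit inside A, by finite additivity
  m(H) = sum_i (b_i - a_i), and m(A \ H) = m(A) - m(H).
Computing the hole measures:
  m(H_1) = 0 - (-1/2) = 1/2.
  m(H_2) = 2 - 1 = 1.
  m(H_3) = 4 - 5/2 = 3/2.
Summed: m(H) = 1/2 + 1 + 3/2 = 3.
So m(A \ H) = 10 - 3 = 7.

7


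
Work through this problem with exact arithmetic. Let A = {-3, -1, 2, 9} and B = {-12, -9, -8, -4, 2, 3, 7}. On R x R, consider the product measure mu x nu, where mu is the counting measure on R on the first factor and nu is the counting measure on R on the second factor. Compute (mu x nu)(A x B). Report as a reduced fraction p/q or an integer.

For a measurable rectangle A x B, the product measure satisfies
  (mu x nu)(A x B) = mu(A) * nu(B).
  mu(A) = 4.
  nu(B) = 7.
  (mu x nu)(A x B) = 4 * 7 = 28.

28


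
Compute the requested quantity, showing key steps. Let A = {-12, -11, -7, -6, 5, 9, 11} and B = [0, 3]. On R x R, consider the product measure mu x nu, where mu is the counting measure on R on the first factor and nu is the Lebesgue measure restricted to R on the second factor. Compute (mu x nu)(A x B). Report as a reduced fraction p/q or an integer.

For a measurable rectangle A x B, the product measure satisfies
  (mu x nu)(A x B) = mu(A) * nu(B).
  mu(A) = 7.
  nu(B) = 3.
  (mu x nu)(A x B) = 7 * 3 = 21.

21


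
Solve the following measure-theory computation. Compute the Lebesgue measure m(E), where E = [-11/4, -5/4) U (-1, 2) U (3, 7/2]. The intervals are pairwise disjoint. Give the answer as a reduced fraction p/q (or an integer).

For pairwise disjoint intervals, m(union_i I_i) = sum_i m(I_i),
and m is invariant under swapping open/closed endpoints (single points have measure 0).
So m(E) = sum_i (b_i - a_i).
  I_1 has length -5/4 - (-11/4) = 3/2.
  I_2 has length 2 - (-1) = 3.
  I_3 has length 7/2 - 3 = 1/2.
Summing:
  m(E) = 3/2 + 3 + 1/2 = 5.

5


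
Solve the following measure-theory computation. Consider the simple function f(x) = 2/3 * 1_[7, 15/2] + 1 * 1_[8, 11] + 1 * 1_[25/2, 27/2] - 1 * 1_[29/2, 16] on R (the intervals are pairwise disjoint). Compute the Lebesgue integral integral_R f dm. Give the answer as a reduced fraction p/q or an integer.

For a simple function f = sum_i c_i * 1_{A_i} with disjoint A_i,
  integral f dm = sum_i c_i * m(A_i).
Lengths of the A_i:
  m(A_1) = 15/2 - 7 = 1/2.
  m(A_2) = 11 - 8 = 3.
  m(A_3) = 27/2 - 25/2 = 1.
  m(A_4) = 16 - 29/2 = 3/2.
Contributions c_i * m(A_i):
  (2/3) * (1/2) = 1/3.
  (1) * (3) = 3.
  (1) * (1) = 1.
  (-1) * (3/2) = -3/2.
Total: 1/3 + 3 + 1 - 3/2 = 17/6.

17/6


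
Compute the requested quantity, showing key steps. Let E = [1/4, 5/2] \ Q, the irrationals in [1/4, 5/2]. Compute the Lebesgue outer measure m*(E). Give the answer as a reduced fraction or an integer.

The interval I = [1/4, 5/2] has m(I) = 5/2 - 1/4 = 9/4 (endpoints are measure-zero, so open/closed/half-open agree). Write I = (I cap Q) u (I \ Q). The rationals in I are countable, so m*(I cap Q) = 0 (cover each rational by intervals whose total length is arbitrarily small). By countable subadditivity m*(I) <= m*(I cap Q) + m*(I \ Q), hence m*(I \ Q) >= m(I) = 9/4. The reverse inequality m*(I \ Q) <= m*(I) = 9/4 is trivial since (I \ Q) is a subset of I. Therefore m*(I \ Q) = 9/4.

9/4


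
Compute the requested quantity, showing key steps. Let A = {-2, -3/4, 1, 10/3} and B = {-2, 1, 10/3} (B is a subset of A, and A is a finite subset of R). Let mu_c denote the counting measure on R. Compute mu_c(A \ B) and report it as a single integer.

Counting measure assigns mu_c(E) = |E| (number of elements) when E is finite. For B subset A, A \ B is the set of elements of A not in B, so |A \ B| = |A| - |B|.
|A| = 4, |B| = 3, so mu_c(A \ B) = 4 - 3 = 1.

1


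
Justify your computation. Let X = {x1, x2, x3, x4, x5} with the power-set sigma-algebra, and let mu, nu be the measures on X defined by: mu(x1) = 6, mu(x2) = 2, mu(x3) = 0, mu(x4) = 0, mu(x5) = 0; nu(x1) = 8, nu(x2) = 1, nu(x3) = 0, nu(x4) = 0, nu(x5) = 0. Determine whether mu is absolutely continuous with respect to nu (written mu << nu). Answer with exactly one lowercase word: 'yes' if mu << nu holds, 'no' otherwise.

mu << nu means: every nu-null measurable set is also mu-null; equivalently, for every atom x, if nu({x}) = 0 then mu({x}) = 0.
Checking each atom:
  x1: nu = 8 > 0 -> no constraint.
  x2: nu = 1 > 0 -> no constraint.
  x3: nu = 0, mu = 0 -> consistent with mu << nu.
  x4: nu = 0, mu = 0 -> consistent with mu << nu.
  x5: nu = 0, mu = 0 -> consistent with mu << nu.
No atom violates the condition. Therefore mu << nu.

yes


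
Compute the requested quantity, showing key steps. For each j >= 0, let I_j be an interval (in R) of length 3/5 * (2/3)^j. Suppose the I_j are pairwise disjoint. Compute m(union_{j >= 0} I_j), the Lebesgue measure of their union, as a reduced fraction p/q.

By countable additivity of the Lebesgue measure on pairwise disjoint measurable sets,
  m(union_{j >= 0} I_j) = sum_{j >= 0} m(I_j) = sum_{j >= 0} a * r^j,
  with a = 3/5 and r = 2/3.
Since 0 < r = 2/3 < 1, the geometric series converges:
  sum_{j >= 0} a * r^j = a / (1 - r).
  = 3/5 / (1 - 2/3)
  = 3/5 / (1/3)
  = 9/5.

9/5


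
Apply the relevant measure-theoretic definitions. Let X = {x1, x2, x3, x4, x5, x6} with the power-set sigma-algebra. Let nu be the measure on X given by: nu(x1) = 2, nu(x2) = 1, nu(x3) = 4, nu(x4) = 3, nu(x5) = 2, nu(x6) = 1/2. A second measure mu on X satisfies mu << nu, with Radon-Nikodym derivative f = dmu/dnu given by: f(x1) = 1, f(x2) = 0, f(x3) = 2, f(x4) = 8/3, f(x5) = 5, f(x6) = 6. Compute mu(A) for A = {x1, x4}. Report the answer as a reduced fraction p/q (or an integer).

By the defining property of the Radon-Nikodym derivative, for every measurable set A,
  mu(A) = integral_A f dnu.
Since nu is a discrete measure concentrated on the atoms of X, the integral over A reduces to the sum
  mu(A) = sum_{x in A} f(x) * nu({x}).
Computing each term:
  x1: f(x1) * nu(x1) = 1 * 2 = 2.
  x4: f(x4) * nu(x4) = 8/3 * 3 = 8.
Summing: mu(A) = 2 + 8 = 10.

10


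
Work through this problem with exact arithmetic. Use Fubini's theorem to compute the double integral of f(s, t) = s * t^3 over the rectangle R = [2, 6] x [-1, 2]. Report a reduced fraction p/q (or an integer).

f(s, t) is a tensor product of a function of s and a function of t, and both factors are bounded continuous (hence Lebesgue integrable) on the rectangle, so Fubini's theorem applies:
  integral_R f d(m x m) = (integral_a1^b1 s ds) * (integral_a2^b2 t^3 dt).
Inner integral in s: integral_{2}^{6} s ds = (6^2 - 2^2)/2
  = 16.
Inner integral in t: integral_{-1}^{2} t^3 dt = (2^4 - (-1)^4)/4
  = 15/4.
Product: (16) * (15/4) = 60.

60


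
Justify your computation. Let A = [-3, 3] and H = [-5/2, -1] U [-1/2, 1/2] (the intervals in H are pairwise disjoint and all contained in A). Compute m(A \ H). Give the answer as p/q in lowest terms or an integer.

The ambient interval has length m(A) = 3 - (-3) = 6.
Since the holes are disjoint and sit inside A, by finite additivity
  m(H) = sum_i (b_i - a_i), and m(A \ H) = m(A) - m(H).
Computing the hole measures:
  m(H_1) = -1 - (-5/2) = 3/2.
  m(H_2) = 1/2 - (-1/2) = 1.
Summed: m(H) = 3/2 + 1 = 5/2.
So m(A \ H) = 6 - 5/2 = 7/2.

7/2


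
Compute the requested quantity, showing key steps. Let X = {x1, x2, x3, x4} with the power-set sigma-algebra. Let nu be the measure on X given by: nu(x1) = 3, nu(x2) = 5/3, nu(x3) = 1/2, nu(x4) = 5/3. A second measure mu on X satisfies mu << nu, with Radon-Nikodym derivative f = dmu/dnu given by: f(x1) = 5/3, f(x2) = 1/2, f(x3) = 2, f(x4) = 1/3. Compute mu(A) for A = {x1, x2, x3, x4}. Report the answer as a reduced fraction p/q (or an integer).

By the defining property of the Radon-Nikodym derivative, for every measurable set A,
  mu(A) = integral_A f dnu.
Since nu is a discrete measure concentrated on the atoms of X, the integral over A reduces to the sum
  mu(A) = sum_{x in A} f(x) * nu({x}).
Computing each term:
  x1: f(x1) * nu(x1) = 5/3 * 3 = 5.
  x2: f(x2) * nu(x2) = 1/2 * 5/3 = 5/6.
  x3: f(x3) * nu(x3) = 2 * 1/2 = 1.
  x4: f(x4) * nu(x4) = 1/3 * 5/3 = 5/9.
Summing: mu(A) = 5 + 5/6 + 1 + 5/9 = 133/18.

133/18


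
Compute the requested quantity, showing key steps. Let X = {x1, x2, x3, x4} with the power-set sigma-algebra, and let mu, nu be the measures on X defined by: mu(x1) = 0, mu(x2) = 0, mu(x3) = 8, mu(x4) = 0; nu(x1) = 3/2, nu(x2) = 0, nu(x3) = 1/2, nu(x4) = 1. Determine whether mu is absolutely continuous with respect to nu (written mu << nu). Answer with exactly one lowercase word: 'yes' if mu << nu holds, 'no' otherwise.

mu << nu means: every nu-null measurable set is also mu-null; equivalently, for every atom x, if nu({x}) = 0 then mu({x}) = 0.
Checking each atom:
  x1: nu = 3/2 > 0 -> no constraint.
  x2: nu = 0, mu = 0 -> consistent with mu << nu.
  x3: nu = 1/2 > 0 -> no constraint.
  x4: nu = 1 > 0 -> no constraint.
No atom violates the condition. Therefore mu << nu.

yes


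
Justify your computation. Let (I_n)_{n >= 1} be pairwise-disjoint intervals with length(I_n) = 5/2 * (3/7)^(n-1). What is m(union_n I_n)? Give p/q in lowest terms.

By countable additivity of the Lebesgue measure on pairwise disjoint measurable sets,
  m(union_{n >= 1} I_n) = sum_{n >= 1} m(I_n) = sum_{n >= 1} a * r^(n-1),
  with a = 5/2 and r = 3/7.
Since 0 < r = 3/7 < 1, the geometric series converges:
  sum_{n >= 1} a * r^(n-1) = a / (1 - r).
  = 5/2 / (1 - 3/7)
  = 5/2 / (4/7)
  = 35/8.

35/8


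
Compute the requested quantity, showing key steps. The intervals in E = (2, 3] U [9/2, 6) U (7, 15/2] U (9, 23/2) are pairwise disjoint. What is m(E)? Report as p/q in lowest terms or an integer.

For pairwise disjoint intervals, m(union_i I_i) = sum_i m(I_i),
and m is invariant under swapping open/closed endpoints (single points have measure 0).
So m(E) = sum_i (b_i - a_i).
  I_1 has length 3 - 2 = 1.
  I_2 has length 6 - 9/2 = 3/2.
  I_3 has length 15/2 - 7 = 1/2.
  I_4 has length 23/2 - 9 = 5/2.
Summing:
  m(E) = 1 + 3/2 + 1/2 + 5/2 = 11/2.

11/2
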